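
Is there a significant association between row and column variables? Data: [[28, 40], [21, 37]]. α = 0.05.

χ² = 0.325. df = 1, critical = 3.841. Fail to reject H₀. No evidence of dependence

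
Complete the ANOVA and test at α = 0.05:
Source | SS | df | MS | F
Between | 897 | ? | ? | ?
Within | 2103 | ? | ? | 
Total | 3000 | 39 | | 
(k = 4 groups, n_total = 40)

df_between = 3, df_within = 36. MS_between = 299.0, MS_within = 58.42. F = 5.118, F_crit ≈ 2.866. Reject H₀.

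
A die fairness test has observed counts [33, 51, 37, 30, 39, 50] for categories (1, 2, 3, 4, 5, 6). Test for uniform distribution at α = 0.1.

Expected = 40 each. χ² = Σ(O-E)²/E = 9.5. df = 5, critical value = 9.236. Reject H₀.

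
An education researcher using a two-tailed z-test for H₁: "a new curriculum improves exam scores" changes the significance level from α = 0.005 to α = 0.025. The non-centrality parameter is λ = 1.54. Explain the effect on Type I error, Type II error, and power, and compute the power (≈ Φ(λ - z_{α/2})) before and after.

Increasing α from 0.005 to 0.025:
• Type I error rate increases (α is the Type I rate by definition).
• Critical value moves from z_{α/2} = 2.807 to 2.241, so power = Φ(λ - z_{α/2}) goes from Φ(1.54 - 2.807) = 0.103 to Φ(1.54 - 2.241) = 0.242.
• Type II error rate β = 1 - power therefore decreases (0.897 → 0.758).
Appropriate when false negatives are costly — here, keeping the old curriculum when the new one would have helped students.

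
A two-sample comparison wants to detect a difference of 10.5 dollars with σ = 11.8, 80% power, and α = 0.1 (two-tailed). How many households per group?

n per group = 2(z_α/2 + z_β)²σ²/d² = 2×(1.645 + 0.84)²×11.8²/10.5² = 15.6 → n = 16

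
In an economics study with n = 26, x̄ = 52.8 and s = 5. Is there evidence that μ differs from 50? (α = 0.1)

t = (x̄ - μ₀)/(s/√n) = (52.8 - 50)/(5/√26) = 2.855. df = 25, critical t = ±1.708. Reject H₀.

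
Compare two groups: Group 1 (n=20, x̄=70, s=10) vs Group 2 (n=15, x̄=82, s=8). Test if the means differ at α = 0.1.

Pooled sp = 9.2. t = -3.817, df = 33. Critical t = ±1.692. Reject H₀.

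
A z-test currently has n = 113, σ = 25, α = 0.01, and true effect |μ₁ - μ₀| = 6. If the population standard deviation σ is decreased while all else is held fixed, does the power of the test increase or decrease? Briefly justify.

Power increases: a smaller σ shrinks the standard error σ/√n, moving the sampling distribution under H₁ further from the critical value.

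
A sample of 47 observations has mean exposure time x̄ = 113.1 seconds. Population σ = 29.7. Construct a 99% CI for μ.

CI = x̄ ± z*(σ/√n) = 113.1 ± 2.576(29.7/√47) = 113.1 ± 11.16 = (101.94, 124.26)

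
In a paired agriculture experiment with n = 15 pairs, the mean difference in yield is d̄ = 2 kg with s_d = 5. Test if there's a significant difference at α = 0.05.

t = d̄/(s_d/√n) = 2/(5/√15) = 1.549. df = 14, critical t = ±2.145. Fail to reject H₀.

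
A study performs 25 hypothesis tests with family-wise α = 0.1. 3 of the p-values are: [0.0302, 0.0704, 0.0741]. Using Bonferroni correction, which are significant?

Bonferroni α = 0.1/25 = 0.004. None of the given p-values are significant.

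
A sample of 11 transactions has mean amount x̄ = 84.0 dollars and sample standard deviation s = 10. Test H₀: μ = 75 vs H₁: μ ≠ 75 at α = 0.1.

t = (x̄ - μ₀)/(s/√n) = (84.0 - 75)/(10/√11) = 2.985. df = 10, critical t = ±1.812. Reject H₀.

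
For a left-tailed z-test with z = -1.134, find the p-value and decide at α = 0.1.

p = P(Z < -1.134) = Φ(-1.134) ≈ 0.1284. Since p ≥ 0.1, fail to reject H₀ (not significant) at α = 0.1.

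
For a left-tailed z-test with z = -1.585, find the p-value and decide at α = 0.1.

p = P(Z < -1.585) = Φ(-1.585) ≈ 0.0565. Since p < 0.1, reject H₀ (significant) at α = 0.1.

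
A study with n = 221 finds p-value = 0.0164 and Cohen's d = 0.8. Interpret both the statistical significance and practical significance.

Statistically significant (p = 0.0164 < 0.05). Cohen's d = 0.8 indicates a large effect size. Both statistical and practical significance should be considered.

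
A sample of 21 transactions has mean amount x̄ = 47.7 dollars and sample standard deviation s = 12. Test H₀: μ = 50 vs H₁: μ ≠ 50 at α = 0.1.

t = (x̄ - μ₀)/(s/√n) = (47.7 - 50)/(12/√21) = -0.878. df = 20, critical t = ±1.725. Fail to reject H₀.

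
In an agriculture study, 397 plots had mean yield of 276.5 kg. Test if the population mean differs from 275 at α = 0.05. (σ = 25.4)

z = (x̄ - μ₀)/(σ/√n) = (276.5 - 275)/(25.4/√397) = 1.177. Critical value: ±1.96. Since |1.177| ≤ 1.96, Fail to reject H₀.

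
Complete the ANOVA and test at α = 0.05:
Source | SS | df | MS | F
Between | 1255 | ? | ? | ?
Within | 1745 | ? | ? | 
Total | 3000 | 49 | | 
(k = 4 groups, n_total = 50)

df_between = 3, df_within = 46. MS_between = 418.33, MS_within = 37.93. F = 11.028, F_crit ≈ 2.807. Reject H₀.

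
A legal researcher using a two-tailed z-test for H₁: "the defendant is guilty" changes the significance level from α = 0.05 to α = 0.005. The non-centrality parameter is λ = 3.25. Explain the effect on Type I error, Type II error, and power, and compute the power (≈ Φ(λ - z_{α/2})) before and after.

Decreasing α from 0.05 to 0.005:
• Type I error rate decreases (α is the Type I rate by definition).
• Critical value moves from z_{α/2} = 1.96 to 2.807, so power = Φ(λ - z_{α/2}) goes from Φ(3.25 - 1.96) = 0.901 to Φ(3.25 - 2.807) = 0.671.
• Type II error rate β = 1 - power therefore increases (0.099 → 0.329).
Appropriate when false positives are costly — here, convicting an innocent person.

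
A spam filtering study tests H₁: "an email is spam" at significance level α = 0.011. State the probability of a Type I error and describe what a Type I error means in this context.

P(Type I error) = α = 0.011. A Type I error is rejecting H₀ when H₀ is actually true (false positive) — here, concluding that an email is spam when in fact this is not the case. Consequence: a legitimate email is sent to the spam folder and the user misses it.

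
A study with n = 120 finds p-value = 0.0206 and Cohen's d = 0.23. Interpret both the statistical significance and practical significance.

Statistically significant (p = 0.0206 < 0.05). Cohen's d = 0.23 indicates a small effect size. Both statistical and practical significance should be considered.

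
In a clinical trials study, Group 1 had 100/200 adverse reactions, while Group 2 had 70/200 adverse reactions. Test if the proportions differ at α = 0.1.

p̂₁ = 0.5, p̂₂ = 0.35, pooled p̂ = 0.425. z = 3.034. Critical: ±1.645. Reject H₀.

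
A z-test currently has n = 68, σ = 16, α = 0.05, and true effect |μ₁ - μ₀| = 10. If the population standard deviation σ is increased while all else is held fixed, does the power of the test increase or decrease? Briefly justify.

Power decreases: a larger σ inflates the standard error σ/√n, pulling the sampling distribution under H₁ back toward the critical value.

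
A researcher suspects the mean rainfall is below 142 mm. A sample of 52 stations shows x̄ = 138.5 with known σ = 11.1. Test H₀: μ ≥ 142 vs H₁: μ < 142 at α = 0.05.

z = -2.274. Critical value: -1.645. Reject H₀.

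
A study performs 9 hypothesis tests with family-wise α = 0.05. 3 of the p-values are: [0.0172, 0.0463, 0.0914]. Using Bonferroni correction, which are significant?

Bonferroni α = 0.05/9 = 0.00556. None of the given p-values are significant.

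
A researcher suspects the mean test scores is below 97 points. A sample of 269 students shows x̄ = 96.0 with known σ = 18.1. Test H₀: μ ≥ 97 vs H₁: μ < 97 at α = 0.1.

z = -0.906. Critical value: -1.28. Fail to reject H₀.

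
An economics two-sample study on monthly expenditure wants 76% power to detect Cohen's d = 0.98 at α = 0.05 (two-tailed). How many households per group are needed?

z_{α/2} = 1.96, z_β = Φ⁻¹(0.76) = 0.706. For large effect (d = 0.98): n per group = 2(z_{α/2} + z_β)²/d² = 2(1.96 + 0.706)²/0.98² = 14.8 → 15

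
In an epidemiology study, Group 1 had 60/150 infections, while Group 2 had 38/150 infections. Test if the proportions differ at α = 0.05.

p̂₁ = 0.4, p̂₂ = 0.253, pooled p̂ = 0.327. z = 2.708. Critical: ±1.96. Reject H₀.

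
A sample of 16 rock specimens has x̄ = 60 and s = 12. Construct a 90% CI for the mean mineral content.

CI = x̄ ± t*(s/√n) = 60 ± 1.753(12/√16) = (54.74, 65.26)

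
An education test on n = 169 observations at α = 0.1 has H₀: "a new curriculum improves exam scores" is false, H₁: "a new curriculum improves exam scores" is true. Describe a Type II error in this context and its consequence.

Type II error: failing to reject H₀ when it is false — concluding that a new curriculum improves exam scores is not supported when in fact it is. Consequence: keeping the old curriculum when the new one would have helped students.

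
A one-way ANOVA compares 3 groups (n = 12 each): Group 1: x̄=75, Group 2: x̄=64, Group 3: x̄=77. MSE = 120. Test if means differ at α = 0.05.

Grand mean = 72.0. SS_between = 1176.0, MS_between = 588.0. F = 4.9, F_crit ≈ 3.285. Reject H₀.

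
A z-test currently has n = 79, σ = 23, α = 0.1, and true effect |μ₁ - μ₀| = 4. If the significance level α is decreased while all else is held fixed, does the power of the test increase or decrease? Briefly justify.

Power decreases: a smaller α raises the critical value, so less of the H₁ sampling distribution falls in the rejection region.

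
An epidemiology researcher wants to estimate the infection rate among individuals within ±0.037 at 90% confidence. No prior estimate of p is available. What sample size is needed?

Conservative approach: use p = 0.5 (maximizes p(1-p) = 0.25). n = z²(0.25)/E² = 1.645²×0.25/0.037² = 494.2 → n = 495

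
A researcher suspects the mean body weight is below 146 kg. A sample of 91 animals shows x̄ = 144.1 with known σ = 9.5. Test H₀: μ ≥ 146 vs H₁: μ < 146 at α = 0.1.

z = -1.908. Critical value: -1.28. Reject H₀.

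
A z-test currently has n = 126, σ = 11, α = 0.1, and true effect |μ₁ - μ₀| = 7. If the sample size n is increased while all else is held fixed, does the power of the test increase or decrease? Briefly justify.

Power increases: a larger n shrinks the standard error σ/√n, moving the sampling distribution under H₁ further from the critical value.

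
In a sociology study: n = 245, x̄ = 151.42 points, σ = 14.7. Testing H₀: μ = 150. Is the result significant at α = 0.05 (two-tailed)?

z = (151.42 - 150)/(14.7/√245) = 1.512. Since |z| ≤ 1.96, not significant at α = 0.05.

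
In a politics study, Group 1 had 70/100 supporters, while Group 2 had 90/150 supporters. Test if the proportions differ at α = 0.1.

p̂₁ = 0.7, p̂₂ = 0.6, pooled p̂ = 0.64. z = 1.614. Critical: ±1.645. Fail to reject H₀.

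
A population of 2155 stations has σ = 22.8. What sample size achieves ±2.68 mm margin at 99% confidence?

Without FPC: n₀ = (2.576×22.8/2.68)² = 480.277. With FPC: n = n₀N/(n₀+N-1) = 392.9 → n = 393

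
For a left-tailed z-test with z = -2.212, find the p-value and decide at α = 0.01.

p = P(Z < -2.212) = Φ(-2.212) ≈ 0.0135. Since p ≥ 0.01, fail to reject H₀ (not significant) at α = 0.01.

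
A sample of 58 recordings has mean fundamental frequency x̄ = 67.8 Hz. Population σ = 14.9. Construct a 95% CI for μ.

CI = x̄ ± z*(σ/√n) = 67.8 ± 1.96(14.9/√58) = 67.8 ± 3.83 = (63.97, 71.63)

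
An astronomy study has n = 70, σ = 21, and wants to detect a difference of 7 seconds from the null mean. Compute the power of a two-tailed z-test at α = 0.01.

SE = σ/√n = 21/√70 = 2.51. Non-centrality λ = d/SE = 7/2.51 = 2.789. Power ≈ Φ(λ - z_{α/2}) = Φ(2.789 - 2.576) = Φ(0.213) = 0.584.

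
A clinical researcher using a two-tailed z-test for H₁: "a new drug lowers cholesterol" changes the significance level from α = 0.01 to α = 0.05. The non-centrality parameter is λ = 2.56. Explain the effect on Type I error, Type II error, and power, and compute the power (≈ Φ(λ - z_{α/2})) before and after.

Increasing α from 0.01 to 0.05:
• Type I error rate increases (α is the Type I rate by definition).
• Critical value moves from z_{α/2} = 2.576 to 1.96, so power = Φ(λ - z_{α/2}) goes from Φ(2.56 - 2.576) = 0.494 to Φ(2.56 - 1.96) = 0.726.
• Type II error rate β = 1 - power therefore decreases (0.506 → 0.274).
Appropriate when false negatives are costly — here, shelving an effective drug — patients miss out on a treatment that would have helped.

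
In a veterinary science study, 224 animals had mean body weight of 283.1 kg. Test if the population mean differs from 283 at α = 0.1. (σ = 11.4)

z = (x̄ - μ₀)/(σ/√n) = (283.1 - 283)/(11.4/√224) = 0.131. Critical value: ±1.645. Since |0.131| ≤ 1.645, Fail to reject H₀.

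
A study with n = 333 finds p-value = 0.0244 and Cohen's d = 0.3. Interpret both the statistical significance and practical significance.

Statistically significant (p = 0.0244 < 0.05). Cohen's d = 0.3 indicates a small effect size. Both statistical and practical significance should be considered.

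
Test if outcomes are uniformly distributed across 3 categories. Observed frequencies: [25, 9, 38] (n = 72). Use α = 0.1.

Expected = 24 each. χ² = Σ(O-E)²/E = 17.583. df = 2, critical value = 4.605. Reject H₀.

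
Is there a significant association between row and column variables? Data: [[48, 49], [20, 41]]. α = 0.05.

χ² = 4.259. df = 1, critical = 3.841. Reject H₀. Variables are dependent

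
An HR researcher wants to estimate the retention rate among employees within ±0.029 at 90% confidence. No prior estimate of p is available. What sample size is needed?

Conservative approach: use p = 0.5 (maximizes p(1-p) = 0.25). n = z²(0.25)/E² = 1.645²×0.25/0.029² = 804.4 → n = 805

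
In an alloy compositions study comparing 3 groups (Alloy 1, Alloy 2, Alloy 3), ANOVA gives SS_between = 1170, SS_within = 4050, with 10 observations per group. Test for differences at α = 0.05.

df_between = 2, df_within = 27. F = MS_between/MS_within = 585.0/150.0 = 3.9. F_crit ≈ 3.354. Reject H₀. At least one mean differs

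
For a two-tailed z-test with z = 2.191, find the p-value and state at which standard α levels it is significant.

p = 2·P(Z > |2.191|) = 2·(1 - Φ(2.191)) ≈ 0.0285. Significant at α = 0.1; Significant at α = 0.05.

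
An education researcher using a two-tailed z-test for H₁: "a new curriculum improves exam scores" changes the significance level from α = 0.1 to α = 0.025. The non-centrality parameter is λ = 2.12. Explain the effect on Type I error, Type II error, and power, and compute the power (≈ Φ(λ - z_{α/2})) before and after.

Decreasing α from 0.1 to 0.025:
• Type I error rate decreases (α is the Type I rate by definition).
• Critical value moves from z_{α/2} = 1.645 to 2.241, so power = Φ(λ - z_{α/2}) goes from Φ(2.12 - 1.645) = 0.683 to Φ(2.12 - 2.241) = 0.452.
• Type II error rate β = 1 - power therefore increases (0.317 → 0.548).
Appropriate when false positives are costly — here, adopting a curriculum that gives no real benefit — disruption for nothing.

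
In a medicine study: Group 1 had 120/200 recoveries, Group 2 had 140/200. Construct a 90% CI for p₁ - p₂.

p̂₁ = 0.6, p̂₂ = 0.7. Difference = -0.1. CI = (-0.178, -0.022)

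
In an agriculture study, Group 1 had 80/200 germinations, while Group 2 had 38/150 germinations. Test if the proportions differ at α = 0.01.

p̂₁ = 0.4, p̂₂ = 0.253, pooled p̂ = 0.337. z = 2.872. Critical: ±2.576. Reject H₀.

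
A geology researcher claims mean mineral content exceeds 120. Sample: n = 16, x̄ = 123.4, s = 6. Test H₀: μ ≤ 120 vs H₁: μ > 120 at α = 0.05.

t = (123.4 - 120)/(6/√16) = 2.267, df = 15. Critical t = 1.753. Reject H₀.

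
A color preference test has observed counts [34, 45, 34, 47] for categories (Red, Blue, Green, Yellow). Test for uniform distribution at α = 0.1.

Expected = 40 each. χ² = Σ(O-E)²/E = 3.65. df = 3, critical value = 6.251. Fail to reject H₀.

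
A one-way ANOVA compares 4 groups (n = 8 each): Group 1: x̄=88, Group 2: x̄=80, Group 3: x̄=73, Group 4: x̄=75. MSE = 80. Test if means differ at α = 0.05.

Grand mean = 79.0. SS_between = 1072.0, MS_between = 357.33. F = 4.467, F_crit ≈ 2.947. Reject H₀.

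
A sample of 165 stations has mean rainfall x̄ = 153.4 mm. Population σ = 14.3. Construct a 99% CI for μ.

CI = x̄ ± z*(σ/√n) = 153.4 ± 2.576(14.3/√165) = 153.4 ± 2.87 = (150.53, 156.27)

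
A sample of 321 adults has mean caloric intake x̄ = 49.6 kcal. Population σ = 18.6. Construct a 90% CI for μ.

CI = x̄ ± z*(σ/√n) = 49.6 ± 1.645(18.6/√321) = 49.6 ± 1.71 = (47.89, 51.31)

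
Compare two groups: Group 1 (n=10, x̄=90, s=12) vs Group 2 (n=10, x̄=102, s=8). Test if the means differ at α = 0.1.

Pooled sp = 10.2. t = -2.631, df = 18. Critical t = ±1.734. Reject H₀.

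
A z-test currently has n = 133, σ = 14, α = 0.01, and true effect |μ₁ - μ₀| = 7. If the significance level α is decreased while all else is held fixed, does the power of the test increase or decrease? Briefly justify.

Power decreases: a smaller α raises the critical value, so less of the H₁ sampling distribution falls in the rejection region.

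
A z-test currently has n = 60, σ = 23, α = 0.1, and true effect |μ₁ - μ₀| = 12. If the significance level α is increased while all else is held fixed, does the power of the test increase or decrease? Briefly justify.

Power increases: a larger α lowers the critical value, so more of the H₁ sampling distribution falls in the rejection region.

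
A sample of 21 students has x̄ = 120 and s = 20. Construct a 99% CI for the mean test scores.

CI = x̄ ± t*(s/√n) = 120 ± 2.845(20/√21) = (107.58, 132.42)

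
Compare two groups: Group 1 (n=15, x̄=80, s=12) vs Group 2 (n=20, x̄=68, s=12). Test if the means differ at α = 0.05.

Pooled sp = 12.0. t = 2.928, df = 33. Critical t = ±2.035. Reject H₀.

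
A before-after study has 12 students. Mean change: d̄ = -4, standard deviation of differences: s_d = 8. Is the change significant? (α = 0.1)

t = d̄/(s_d/√n) = -4/(8/√12) = -1.732. df = 11, critical t = ±1.796. Fail to reject H₀.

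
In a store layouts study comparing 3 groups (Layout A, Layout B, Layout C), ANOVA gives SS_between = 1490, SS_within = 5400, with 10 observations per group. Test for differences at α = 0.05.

df_between = 2, df_within = 27. F = MS_between/MS_within = 745.0/200.0 = 3.725. F_crit ≈ 3.354. Reject H₀. At least one mean differs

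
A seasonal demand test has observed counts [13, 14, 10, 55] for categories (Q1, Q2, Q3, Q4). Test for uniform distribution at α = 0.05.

Expected = 23 each. χ² = Σ(O-E)²/E = 59.739. df = 3, critical value = 7.815. Reject H₀.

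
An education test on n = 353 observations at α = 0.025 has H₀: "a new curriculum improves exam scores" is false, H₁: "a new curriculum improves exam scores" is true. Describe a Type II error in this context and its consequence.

Type II error: failing to reject H₀ when it is false — concluding that a new curriculum improves exam scores is not supported when in fact it is. Consequence: keeping the old curriculum when the new one would have helped students.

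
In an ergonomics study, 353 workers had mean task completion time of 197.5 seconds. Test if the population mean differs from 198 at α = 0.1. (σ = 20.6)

z = (x̄ - μ₀)/(σ/√n) = (197.5 - 198)/(20.6/√353) = -0.456. Critical value: ±1.645. Since |-0.456| ≤ 1.645, Fail to reject H₀.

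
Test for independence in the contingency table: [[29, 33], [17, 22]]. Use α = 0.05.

χ² = 0.098. df = 1, critical = 3.841. Fail to reject H₀. No evidence of dependence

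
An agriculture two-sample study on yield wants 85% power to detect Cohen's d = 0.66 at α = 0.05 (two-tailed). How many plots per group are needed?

z_{α/2} = 1.96, z_β = Φ⁻¹(0.85) = 1.036. For medium effect (d = 0.66): n per group = 2(z_{α/2} + z_β)²/d² = 2(1.96 + 1.036)²/0.66² = 41.2 → 42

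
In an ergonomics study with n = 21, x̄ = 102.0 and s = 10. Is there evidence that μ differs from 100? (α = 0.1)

t = (x̄ - μ₀)/(s/√n) = (102.0 - 100)/(10/√21) = 0.917. df = 20, critical t = ±1.725. Fail to reject H₀.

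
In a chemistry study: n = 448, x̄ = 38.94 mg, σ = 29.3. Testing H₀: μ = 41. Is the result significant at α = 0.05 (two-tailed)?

z = (38.94 - 41)/(29.3/√448) = -1.488. Since |z| ≤ 1.96, not significant at α = 0.05.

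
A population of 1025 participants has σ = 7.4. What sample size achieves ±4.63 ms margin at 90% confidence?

Without FPC: n₀ = (1.645×7.4/4.63)² = 6.912. With FPC: n = n₀N/(n₀+N-1) = 6.9 → n = 7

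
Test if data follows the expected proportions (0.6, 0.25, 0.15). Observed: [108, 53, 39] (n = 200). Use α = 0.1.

Expected: [120.0, 50.0, 30.0]. χ² = 4.08. df = 2, critical = 4.605. Fail to reject H₀.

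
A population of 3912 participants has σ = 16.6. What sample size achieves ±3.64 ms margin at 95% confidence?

Without FPC: n₀ = (1.96×16.6/3.64)² = 79.896. With FPC: n = n₀N/(n₀+N-1) = 78.3 → n = 79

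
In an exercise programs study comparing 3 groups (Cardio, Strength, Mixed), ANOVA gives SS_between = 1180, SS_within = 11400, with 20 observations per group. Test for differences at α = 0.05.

df_between = 2, df_within = 57. F = MS_between/MS_within = 590.0/200.0 = 2.95. F_crit ≈ 3.159. Fail to reject H₀.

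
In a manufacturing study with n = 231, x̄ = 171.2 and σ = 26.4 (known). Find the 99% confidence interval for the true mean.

CI = x̄ ± z*(σ/√n) = 171.2 ± 2.576(26.4/√231) = 171.2 ± 4.47 = (166.73, 175.67)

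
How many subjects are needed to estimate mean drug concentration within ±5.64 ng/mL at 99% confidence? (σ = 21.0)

n = (z*σ/E)² = (2.576×21.0/5.64)² = 92.0 → n = 92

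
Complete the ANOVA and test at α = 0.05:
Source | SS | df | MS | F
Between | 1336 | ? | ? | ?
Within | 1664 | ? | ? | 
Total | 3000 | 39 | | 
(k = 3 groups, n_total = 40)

df_between = 2, df_within = 37. MS_between = 668.0, MS_within = 44.97. F = 14.853, F_crit ≈ 3.252. Reject H₀.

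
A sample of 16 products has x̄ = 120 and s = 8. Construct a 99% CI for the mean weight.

CI = x̄ ± t*(s/√n) = 120 ± 2.947(8/√16) = (114.11, 125.89)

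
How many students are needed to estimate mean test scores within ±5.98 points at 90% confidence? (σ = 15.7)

n = (z*σ/E)² = (1.645×15.7/5.98)² = 18.7 → n = 19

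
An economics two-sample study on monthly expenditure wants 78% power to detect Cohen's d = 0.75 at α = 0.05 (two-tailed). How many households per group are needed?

z_{α/2} = 1.96, z_β = Φ⁻¹(0.78) = 0.772. For medium effect (d = 0.75): n per group = 2(z_{α/2} + z_β)²/d² = 2(1.96 + 0.772)²/0.75² = 26.5 → 27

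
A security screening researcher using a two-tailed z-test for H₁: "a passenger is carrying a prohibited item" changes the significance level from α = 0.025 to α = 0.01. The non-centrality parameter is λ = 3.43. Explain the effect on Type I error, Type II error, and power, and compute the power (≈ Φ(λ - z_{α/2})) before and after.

Decreasing α from 0.025 to 0.01:
• Type I error rate decreases (α is the Type I rate by definition).
• Critical value moves from z_{α/2} = 2.241 to 2.576, so power = Φ(λ - z_{α/2}) goes from Φ(3.43 - 2.241) = 0.883 to Φ(3.43 - 2.576) = 0.803.
• Type II error rate β = 1 - power therefore increases (0.117 → 0.197).
Appropriate when false positives are costly — here, detaining an innocent passenger — delay and inconvenience.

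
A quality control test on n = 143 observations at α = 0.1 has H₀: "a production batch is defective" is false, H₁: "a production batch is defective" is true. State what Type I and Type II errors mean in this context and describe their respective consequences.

Type I (false positive): concluding that a production batch is defective when it is not — scrapping a good batch — wasted material and cost for no reason. Type II (false negative): failing to conclude that a production batch is defective when it is — shipping a defective batch — faulty products reach customers. Which is costlier depends on domain priorities and is a judgement call rather than a statistical fact.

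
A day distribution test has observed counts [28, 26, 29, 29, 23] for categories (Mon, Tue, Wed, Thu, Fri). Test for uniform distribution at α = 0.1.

Expected = 27 each. χ² = Σ(O-E)²/E = 0.963. df = 4, critical value = 7.779. Fail to reject H₀.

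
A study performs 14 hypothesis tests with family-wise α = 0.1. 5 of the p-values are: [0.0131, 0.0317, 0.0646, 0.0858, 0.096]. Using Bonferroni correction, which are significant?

Bonferroni α = 0.1/14 = 0.00714. None of the given p-values are significant.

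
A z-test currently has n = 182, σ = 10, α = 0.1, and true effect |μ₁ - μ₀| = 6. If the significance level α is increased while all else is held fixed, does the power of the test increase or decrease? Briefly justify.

Power increases: a larger α lowers the critical value, so more of the H₁ sampling distribution falls in the rejection region.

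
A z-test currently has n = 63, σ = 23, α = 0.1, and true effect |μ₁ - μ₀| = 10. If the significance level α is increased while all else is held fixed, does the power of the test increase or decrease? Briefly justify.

Power increases: a larger α lowers the critical value, so more of the H₁ sampling distribution falls in the rejection region.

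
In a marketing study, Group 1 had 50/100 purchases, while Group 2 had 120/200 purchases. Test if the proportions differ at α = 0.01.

p̂₁ = 0.5, p̂₂ = 0.6, pooled p̂ = 0.567. z = -1.648. Critical: ±2.576. Fail to reject H₀.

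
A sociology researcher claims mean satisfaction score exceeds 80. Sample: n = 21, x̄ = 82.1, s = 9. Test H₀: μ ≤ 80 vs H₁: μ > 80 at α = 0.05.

t = (82.1 - 80)/(9/√21) = 1.069, df = 20. Critical t = 1.725. Fail to reject H₀.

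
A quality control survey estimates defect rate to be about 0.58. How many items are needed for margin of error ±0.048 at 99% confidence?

n = z²p(1-p)/E² = 2.576²×0.58×0.42/0.048² = 701.6 → n = 702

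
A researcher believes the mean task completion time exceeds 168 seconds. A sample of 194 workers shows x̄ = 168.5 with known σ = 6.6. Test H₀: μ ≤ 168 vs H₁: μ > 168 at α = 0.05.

z = 1.055. Critical value: 1.645. Fail to reject H₀.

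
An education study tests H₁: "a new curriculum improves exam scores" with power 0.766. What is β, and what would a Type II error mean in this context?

β = 1 - power = 1 - 0.766 = 0.234. A Type II error is failing to reject H₀ when H₀ is false (false negative) — here, failing to conclude that a new curriculum improves exam scores when in fact it is true. Consequence: keeping the old curriculum when the new one would have helped students.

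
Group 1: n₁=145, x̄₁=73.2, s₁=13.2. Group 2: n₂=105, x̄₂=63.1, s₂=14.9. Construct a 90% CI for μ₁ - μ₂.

Difference = 10.1. SE = √(13.2²/145 + 14.9²/105) = 1.821. CI = (7.1, 13.1)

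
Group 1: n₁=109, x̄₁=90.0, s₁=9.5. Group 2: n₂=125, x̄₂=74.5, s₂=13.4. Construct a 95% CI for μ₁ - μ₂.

Difference = 15.5. SE = √(9.5²/109 + 13.4²/125) = 1.505. CI = (12.55, 18.45)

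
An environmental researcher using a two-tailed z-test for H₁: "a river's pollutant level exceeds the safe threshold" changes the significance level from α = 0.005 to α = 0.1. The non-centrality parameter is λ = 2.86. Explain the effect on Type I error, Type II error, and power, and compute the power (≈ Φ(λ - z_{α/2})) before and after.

Increasing α from 0.005 to 0.1:
• Type I error rate increases (α is the Type I rate by definition).
• Critical value moves from z_{α/2} = 2.807 to 1.645, so power = Φ(λ - z_{α/2}) goes from Φ(2.86 - 2.807) = 0.521 to Φ(2.86 - 1.645) = 0.888.
• Type II error rate β = 1 - power therefore decreases (0.479 → 0.112).
Appropriate when false negatives are costly — here, allowing unsafe pollution to continue.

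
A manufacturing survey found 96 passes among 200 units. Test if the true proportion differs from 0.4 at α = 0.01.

p̂ = 0.48, p₀ = 0.4. z = (p̂ - p₀)/√(p₀(1-p₀)/n) = 2.309. Critical: ±2.576. Fail to reject H₀.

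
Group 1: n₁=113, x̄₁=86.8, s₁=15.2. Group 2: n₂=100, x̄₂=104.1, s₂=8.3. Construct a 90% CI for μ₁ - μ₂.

Difference = -17.3. SE = √(15.2²/113 + 8.3²/100) = 1.653. CI = (-20.02, -14.58)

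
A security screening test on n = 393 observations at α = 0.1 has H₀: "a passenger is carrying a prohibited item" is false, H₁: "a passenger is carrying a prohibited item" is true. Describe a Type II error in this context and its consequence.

Type II error: failing to reject H₀ when it is false — concluding that a passenger is carrying a prohibited item is not supported when in fact it is. Consequence: letting a prohibited item through — security breach.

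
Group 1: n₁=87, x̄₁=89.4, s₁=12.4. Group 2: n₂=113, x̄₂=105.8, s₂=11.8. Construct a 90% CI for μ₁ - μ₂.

Difference = -16.4. SE = √(12.4²/87 + 11.8²/113) = 1.732. CI = (-19.25, -13.55)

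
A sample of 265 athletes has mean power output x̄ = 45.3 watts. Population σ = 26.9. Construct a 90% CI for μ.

CI = x̄ ± z*(σ/√n) = 45.3 ± 1.645(26.9/√265) = 45.3 ± 2.72 = (42.58, 48.02)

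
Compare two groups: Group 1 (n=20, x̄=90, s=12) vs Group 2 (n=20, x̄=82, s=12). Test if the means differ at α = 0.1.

Pooled sp = 12.0. t = 2.108, df = 38. Critical t = ±1.686. Reject H₀.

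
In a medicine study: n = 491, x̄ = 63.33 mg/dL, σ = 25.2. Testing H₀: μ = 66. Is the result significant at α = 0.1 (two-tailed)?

z = (63.33 - 66)/(25.2/√491) = -2.348. Since |z| > 1.645, significant at α = 0.1.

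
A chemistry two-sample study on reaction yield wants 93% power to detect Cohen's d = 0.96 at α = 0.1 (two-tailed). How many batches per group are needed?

z_{α/2} = 1.645, z_β = Φ⁻¹(0.93) = 1.476. For large effect (d = 0.96): n per group = 2(z_{α/2} + z_β)²/d² = 2(1.645 + 1.476)²/0.96² = 21.1 → 22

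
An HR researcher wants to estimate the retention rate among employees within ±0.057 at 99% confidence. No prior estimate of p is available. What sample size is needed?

Conservative approach: use p = 0.5 (maximizes p(1-p) = 0.25). n = z²(0.25)/E² = 2.576²×0.25/0.057² = 510.6 → n = 511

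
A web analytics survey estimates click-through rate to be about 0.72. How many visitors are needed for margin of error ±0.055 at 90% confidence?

n = z²p(1-p)/E² = 1.645²×0.72×0.28/0.055² = 180.3 → n = 181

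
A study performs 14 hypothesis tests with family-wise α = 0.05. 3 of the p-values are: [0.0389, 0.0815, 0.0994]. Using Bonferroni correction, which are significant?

Bonferroni α = 0.05/14 = 0.00357. None of the given p-values are significant.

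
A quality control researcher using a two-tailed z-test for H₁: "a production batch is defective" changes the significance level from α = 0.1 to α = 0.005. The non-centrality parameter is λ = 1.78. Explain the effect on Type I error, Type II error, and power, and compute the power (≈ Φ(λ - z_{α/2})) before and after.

Decreasing α from 0.1 to 0.005:
• Type I error rate decreases (α is the Type I rate by definition).
• Critical value moves from z_{α/2} = 1.645 to 2.807, so power = Φ(λ - z_{α/2}) goes from Φ(1.78 - 1.645) = 0.554 to Φ(1.78 - 2.807) = 0.152.
• Type II error rate β = 1 - power therefore increases (0.446 → 0.848).
Appropriate when false positives are costly — here, scrapping a good batch — wasted material and cost for no reason.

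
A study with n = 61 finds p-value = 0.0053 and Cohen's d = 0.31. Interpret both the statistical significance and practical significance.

Statistically significant (p = 0.0053 < 0.05). Cohen's d = 0.31 indicates a small effect size. Both statistical and practical significance should be considered.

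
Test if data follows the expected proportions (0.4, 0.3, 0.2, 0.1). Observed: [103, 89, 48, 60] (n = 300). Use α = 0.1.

Expected: [120.0, 90.0, 60.0, 30.0]. χ² = 34.819. df = 3, critical = 6.251. Reject H₀.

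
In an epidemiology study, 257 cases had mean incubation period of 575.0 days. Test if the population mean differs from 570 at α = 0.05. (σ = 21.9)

z = (x̄ - μ₀)/(σ/√n) = (575.0 - 570)/(21.9/√257) = 3.66. Critical value: ±1.96. Since |3.66| > 1.96, Reject H₀.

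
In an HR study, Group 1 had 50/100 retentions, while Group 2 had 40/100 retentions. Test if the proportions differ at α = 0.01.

p̂₁ = 0.5, p̂₂ = 0.4, pooled p̂ = 0.45. z = 1.421. Critical: ±2.576. Fail to reject H₀.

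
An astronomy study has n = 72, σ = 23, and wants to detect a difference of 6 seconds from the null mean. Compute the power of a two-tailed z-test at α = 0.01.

SE = σ/√n = 23/√72 = 2.711. Non-centrality λ = d/SE = 6/2.711 = 2.214. Power ≈ Φ(λ - z_{α/2}) = Φ(2.214 - 2.576) = Φ(-0.362) = 0.359.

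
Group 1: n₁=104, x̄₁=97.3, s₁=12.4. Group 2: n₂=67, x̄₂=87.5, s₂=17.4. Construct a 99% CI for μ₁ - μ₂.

Difference = 9.8. SE = √(12.4²/104 + 17.4²/67) = 2.449. CI = (3.49, 16.11)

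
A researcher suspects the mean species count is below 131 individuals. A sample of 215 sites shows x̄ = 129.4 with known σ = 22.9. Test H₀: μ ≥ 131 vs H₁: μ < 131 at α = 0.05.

z = -1.024. Critical value: -1.645. Fail to reject H₀.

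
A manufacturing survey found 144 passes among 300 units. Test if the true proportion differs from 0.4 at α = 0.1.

p̂ = 0.48, p₀ = 0.4. z = (p̂ - p₀)/√(p₀(1-p₀)/n) = 2.828. Critical: ±1.645. Reject H₀.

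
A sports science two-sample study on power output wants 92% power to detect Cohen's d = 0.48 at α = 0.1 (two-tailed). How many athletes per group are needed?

z_{α/2} = 1.645, z_β = Φ⁻¹(0.92) = 1.405. For small effect (d = 0.48): n per group = 2(z_{α/2} + z_β)²/d² = 2(1.645 + 1.405)²/0.48² = 80.8 → 81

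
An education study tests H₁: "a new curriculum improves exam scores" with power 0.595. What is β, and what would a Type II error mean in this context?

β = 1 - power = 1 - 0.595 = 0.405. A Type II error is failing to reject H₀ when H₀ is false (false negative) — here, failing to conclude that a new curriculum improves exam scores when in fact it is true. Consequence: keeping the old curriculum when the new one would have helped students.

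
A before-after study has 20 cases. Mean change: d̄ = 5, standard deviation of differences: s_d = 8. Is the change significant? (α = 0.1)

t = d̄/(s_d/√n) = 5/(8/√20) = 2.795. df = 19, critical t = ±1.729. Reject H₀.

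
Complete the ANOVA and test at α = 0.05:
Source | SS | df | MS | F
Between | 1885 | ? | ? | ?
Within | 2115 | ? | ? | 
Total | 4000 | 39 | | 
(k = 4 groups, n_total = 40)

df_between = 3, df_within = 36. MS_between = 628.33, MS_within = 58.75. F = 10.695, F_crit ≈ 2.866. Reject H₀.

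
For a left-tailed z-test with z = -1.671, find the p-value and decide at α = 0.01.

p = P(Z < -1.671) = Φ(-1.671) ≈ 0.0474. Since p ≥ 0.01, fail to reject H₀ (not significant) at α = 0.01.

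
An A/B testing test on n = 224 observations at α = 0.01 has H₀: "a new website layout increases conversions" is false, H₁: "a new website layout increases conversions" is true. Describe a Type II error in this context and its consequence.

Type II error: failing to reject H₀ when it is false — concluding that a new website layout increases conversions is not supported when in fact it is. Consequence: discarding a layout that would have improved conversions — lost revenue.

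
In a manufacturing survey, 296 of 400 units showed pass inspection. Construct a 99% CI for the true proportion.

p̂ = 0.74. CI = p̂ ± z*√(p̂(1-p̂)/n) = (0.684, 0.796)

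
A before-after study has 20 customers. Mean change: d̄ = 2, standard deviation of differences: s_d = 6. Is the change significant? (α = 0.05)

t = d̄/(s_d/√n) = 2/(6/√20) = 1.491. df = 19, critical t = ±2.093. Fail to reject H₀.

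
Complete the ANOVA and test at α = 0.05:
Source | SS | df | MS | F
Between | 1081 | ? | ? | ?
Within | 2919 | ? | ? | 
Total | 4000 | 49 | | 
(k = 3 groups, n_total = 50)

df_between = 2, df_within = 47. MS_between = 540.5, MS_within = 62.11. F = 8.703, F_crit ≈ 3.195. Reject H₀.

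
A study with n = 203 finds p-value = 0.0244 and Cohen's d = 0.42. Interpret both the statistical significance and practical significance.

Statistically significant (p = 0.0244 < 0.05). Cohen's d = 0.42 indicates a small effect size. Both statistical and practical significance should be considered.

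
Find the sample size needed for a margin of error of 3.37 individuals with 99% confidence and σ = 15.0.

n = (z*σ/E)² = (2.576×15.0/3.37)² = 131.5 → n = 132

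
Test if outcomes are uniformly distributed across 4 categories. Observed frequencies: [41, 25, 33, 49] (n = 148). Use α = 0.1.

Expected = 37 each. χ² = Σ(O-E)²/E = 8.649. df = 3, critical value = 6.251. Reject H₀.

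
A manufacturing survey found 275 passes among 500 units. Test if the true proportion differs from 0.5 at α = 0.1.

p̂ = 0.55, p₀ = 0.5. z = (p̂ - p₀)/√(p₀(1-p₀)/n) = 2.236. Critical: ±1.645. Reject H₀.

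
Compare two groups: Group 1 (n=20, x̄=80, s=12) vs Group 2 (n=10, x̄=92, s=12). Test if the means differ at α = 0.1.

Pooled sp = 12.0. t = -2.582, df = 28. Critical t = ±1.701. Reject H₀.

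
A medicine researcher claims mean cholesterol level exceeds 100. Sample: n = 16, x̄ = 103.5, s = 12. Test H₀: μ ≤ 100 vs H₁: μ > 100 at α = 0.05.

t = (103.5 - 100)/(12/√16) = 1.167, df = 15. Critical t = 1.753. Fail to reject H₀.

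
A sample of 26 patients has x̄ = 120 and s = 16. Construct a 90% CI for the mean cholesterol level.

CI = x̄ ± t*(s/√n) = 120 ± 1.708(16/√26) = (114.64, 125.36)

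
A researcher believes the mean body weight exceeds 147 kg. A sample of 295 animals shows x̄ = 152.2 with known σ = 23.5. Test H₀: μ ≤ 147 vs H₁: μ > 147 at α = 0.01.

z = 3.801. Critical value: 2.33. Reject H₀.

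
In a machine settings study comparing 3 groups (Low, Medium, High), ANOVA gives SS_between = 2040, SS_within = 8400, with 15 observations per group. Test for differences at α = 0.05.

df_between = 2, df_within = 42. F = MS_between/MS_within = 1020.0/200.0 = 5.1. F_crit ≈ 3.22. Reject H₀. At least one mean differs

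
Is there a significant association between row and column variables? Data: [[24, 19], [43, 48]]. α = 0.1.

χ² = 0.856. df = 1, critical = 2.706. Fail to reject H₀. No evidence of dependence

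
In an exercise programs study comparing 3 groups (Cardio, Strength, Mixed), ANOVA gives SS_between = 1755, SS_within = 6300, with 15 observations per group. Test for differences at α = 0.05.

df_between = 2, df_within = 42. F = MS_between/MS_within = 877.5/150.0 = 5.85. F_crit ≈ 3.22. Reject H₀. At least one mean differs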